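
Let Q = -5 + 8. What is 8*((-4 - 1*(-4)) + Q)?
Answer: 24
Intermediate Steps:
Q = 3
8*((-4 - 1*(-4)) + Q) = 8*((-4 - 1*(-4)) + 3) = 8*((-4 + 4) + 3) = 8*(0 + 3) = 8*3 = 24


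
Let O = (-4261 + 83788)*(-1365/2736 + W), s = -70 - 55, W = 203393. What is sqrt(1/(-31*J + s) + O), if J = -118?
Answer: 3*sqrt(129575080305790988063)/268508 ≈ 1.2718e+5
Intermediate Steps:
s = -125
O = 4917259412149/304 (O = (-4261 + 83788)*(-1365/2736 + 203393) = 79527*(-1365*1/2736 + 203393) = 79527*(-455/912 + 203393) = 79527*(185493961/912) = 4917259412149/304 ≈ 1.6175e+10)
sqrt(1/(-31*J + s) + O) = sqrt(1/(-31*(-118) - 125) + 4917259412149/304) = sqrt(1/(3658 - 125) + 4917259412149/304) = sqrt(1/3533 + 4917259412149/304) = sqrt(17372677503122721/1074032) = 3*sqrt(129575080305790988063)/268508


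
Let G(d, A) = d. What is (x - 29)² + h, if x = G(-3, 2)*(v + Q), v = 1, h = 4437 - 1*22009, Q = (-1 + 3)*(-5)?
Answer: -17568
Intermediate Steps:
Q = -10 (Q = 2*(-5) = -10)
h = -17572 (h = 4437 - 22009 = -17572)
x = 27 (x = -3*(1 - 10) = -3*(-9) = 27)
(x - 29)² + h = (27 - 29)² - 17572 = (-2)² - 17572 = 4 - 17572 = -17568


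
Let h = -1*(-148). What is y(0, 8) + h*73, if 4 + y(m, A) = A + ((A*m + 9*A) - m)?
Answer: 10880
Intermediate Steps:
h = 148
y(m, A) = -4 - m + 10*A + A*m (y(m, A) = -4 + (A + ((A*m + 9*A) - m)) = -4 + (A + ((9*A + A*m) - m)) = -4 + (A + (-m + 9*A + A*m)) = -4 + (-m + 10*A + A*m) = -4 - m + 10*A + A*m)
y(0, 8) + h*73 = (-4 - 1*0 + 10*8 + 8*0) + 148*73 = (-4 + 0 + 80 + 0) + 10804 = 76 + 10804 = 10880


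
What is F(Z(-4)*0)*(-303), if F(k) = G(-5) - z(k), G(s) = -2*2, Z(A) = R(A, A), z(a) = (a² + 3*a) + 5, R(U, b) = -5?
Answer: 2727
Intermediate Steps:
z(a) = 5 + a² + 3*a
Z(A) = -5
G(s) = -4
F(k) = -9 - k² - 3*k (F(k) = -4 - (5 + k² + 3*k) = -4 + (-5 - k² - 3*k) = -9 - k² - 3*k)
F(Z(-4)*0)*(-303) = (-9 - (-5*0)² - (-15)*0)*(-303) = (-9 - 1*0² - 3*0)*(-303) = (-9 - 1*0 + 0)*(-303) = (-9 + 0 + 0)*(-303) = -9*(-303) = 2727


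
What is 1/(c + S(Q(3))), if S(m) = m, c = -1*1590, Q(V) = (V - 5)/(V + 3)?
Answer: -3/4771 ≈ -0.00062880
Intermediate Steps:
Q(V) = (-5 + V)/(3 + V)
c = -1590
1/(c + S(Q(3))) = 1/(-1590 + (-5 + 3)/(3 + 3)) = 1/(-1590 - 2/6) = 1/(-1590 + (⅙)*(-2)) = 1/(-1590 - ⅓) = 1/(-4771/3) = -3/4771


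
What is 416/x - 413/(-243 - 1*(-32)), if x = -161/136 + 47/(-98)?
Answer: -580361159/2338935 ≈ -248.13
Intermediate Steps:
x = -11085/6664 (x = -161*1/136 + 47*(-1/98) = -161/136 - 47/98 = -11085/6664 ≈ -1.6634)
416/x - 413/(-243 - 1*(-32)) = 416/(-11085/6664) - 413/(-243 - 1*(-32)) = 416*(-6664/11085) - 413/(-243 + 32) = -2772224/11085 - 413/(-211) = -2772224/11085 - 413*(-1/211) = -2772224/11085 + 413/211 = -580361159/2338935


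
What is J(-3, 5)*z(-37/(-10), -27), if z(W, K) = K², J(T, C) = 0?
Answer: 0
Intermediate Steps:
J(-3, 5)*z(-37/(-10), -27) = 0*(-27)² = 0*729 = 0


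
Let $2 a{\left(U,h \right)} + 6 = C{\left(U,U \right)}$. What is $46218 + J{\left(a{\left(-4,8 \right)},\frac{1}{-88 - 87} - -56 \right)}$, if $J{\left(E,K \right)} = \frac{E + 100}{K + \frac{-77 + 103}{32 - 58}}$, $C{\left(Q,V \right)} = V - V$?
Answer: $\frac{444819007}{9624} \approx 46220.0$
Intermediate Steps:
$C{\left(Q,V \right)} = 0$
$a{\left(U,h \right)} = -3$ ($a{\left(U,h \right)} = -3 + \frac{1}{2} \cdot 0 = -3 + 0 = -3$)
$J{\left(E,K \right)} = \frac{100 + E}{-1 + K}$ ($J{\left(E,K \right)} = \frac{100 + E}{K + \frac{26}{-26}} = \frac{100 + E}{K + 26 \left(- \frac{1}{26}\right)} = \frac{100 + E}{K - 1} = \frac{100 + E}{-1 + K}$)
$46218 + J{\left(a{\left(-4,8 \right)},\frac{1}{-88 - 87} - -56 \right)} = 46218 + \frac{100 - 3}{-1 + \left(\frac{1}{-88 - 87} - -56\right)} = 46218 + \frac{1}{-1 + \left(\frac{1}{-175} + 56\right)} 97 = 46218 + \frac{1}{-1 + \left(- \frac{1}{175} + 56\right)} 97 = 46218 + \frac{1}{-1 + \frac{9799}{175}} \cdot 97 = 46218 + \frac{1}{\frac{9624}{175}} \cdot 97 = 46218 + \frac{175}{9624} \cdot 97 = 46218 + \frac{16975}{9624} = \frac{444819007}{9624}$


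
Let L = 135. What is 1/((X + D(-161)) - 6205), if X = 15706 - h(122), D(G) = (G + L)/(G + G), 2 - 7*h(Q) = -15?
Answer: 23/218469 ≈ 0.00010528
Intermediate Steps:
h(Q) = 17/7 (h(Q) = 2/7 - ⅐*(-15) = 2/7 + 15/7 = 17/7)
D(G) = (135 + G)/(2*G) (D(G) = (G + 135)/(G + G) = (135 + G)/((2*G)) = (135 + G)*(1/(2*G)) = (135 + G)/(2*G))
X = 109925/7 (X = 15706 - 1*17/7 = 15706 - 17/7 = 109925/7 ≈ 15704.)
1/((X + D(-161)) - 6205) = 1/((109925/7 + (½)*(135 - 161)/(-161)) - 6205) = 1/((109925/7 + (½)*(-1/161)*(-26)) - 6205) = 1/((109925/7 + 13/161) - 6205) = 1/(361184/23 - 6205) = 1/(218469/23) = 23/218469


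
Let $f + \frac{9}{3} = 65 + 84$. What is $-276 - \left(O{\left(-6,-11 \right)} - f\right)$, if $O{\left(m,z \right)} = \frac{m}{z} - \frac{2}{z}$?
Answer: $- \frac{1438}{11} \approx -130.73$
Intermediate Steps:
$f = 146$ ($f = -3 + \left(65 + 84\right) = -3 + 149 = 146$)
$O{\left(m,z \right)} = - \frac{2}{z} + \frac{m}{z}$
$-276 - \left(O{\left(-6,-11 \right)} - f\right) = -276 - \left(\frac{-2 - 6}{-11} - 146\right) = -276 - \left(\left(- \frac{1}{11}\right) \left(-8\right) - 146\right) = -276 - \left(\frac{8}{11} - 146\right) = -276 - - \frac{1598}{11} = -276 + \frac{1598}{11} = - \frac{1438}{11}$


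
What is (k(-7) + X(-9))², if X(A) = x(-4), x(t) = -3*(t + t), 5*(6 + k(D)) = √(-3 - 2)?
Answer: (90 + I*√5)²/25 ≈ 323.8 + 16.1*I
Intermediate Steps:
k(D) = -6 + I*√5/5 (k(D) = -6 + √(-3 - 2)/5 = -6 + √(-5)/5 = -6 + (I*√5)/5 = -6 + I*√5/5)
x(t) = -6*t
X(A) = 24 (X(A) = -6*(-4) = 24)
(k(-7) + X(-9))² = ((-6 + I*√5/5) + 24)² = (18 + I*√5/5)²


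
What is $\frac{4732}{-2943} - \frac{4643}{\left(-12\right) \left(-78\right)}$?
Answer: $- \frac{2010389}{306072} \approx -6.5684$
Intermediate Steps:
$\frac{4732}{-2943} - \frac{4643}{\left(-12\right) \left(-78\right)} = 4732 \left(- \frac{1}{2943}\right) - \frac{4643}{936} = - \frac{4732}{2943} - \frac{4643}{936} = - \frac{2010389}{306072}$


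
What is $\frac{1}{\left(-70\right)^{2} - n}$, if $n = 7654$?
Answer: $- \frac{1}{2754} \approx -0.00036311$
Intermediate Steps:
$\frac{1}{\left(-70\right)^{2} - n} = \frac{1}{\left(-70\right)^{2} - 7654} = \frac{1}{4900 - 7654} = \frac{1}{-2754} = - \frac{1}{2754}$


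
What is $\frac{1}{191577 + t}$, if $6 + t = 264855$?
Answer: $\frac{1}{456426} \approx 2.1909 \cdot 10^{-6}$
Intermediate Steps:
$t = 264849$ ($t = -6 + 264855 = 264849$)
$\frac{1}{191577 + t} = \frac{1}{191577 + 264849} = \frac{1}{456426}$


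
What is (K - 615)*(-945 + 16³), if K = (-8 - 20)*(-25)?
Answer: 267835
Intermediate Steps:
K = 700 (K = -28*(-25) = 700)
(K - 615)*(-945 + 16³) = (700 - 615)*(-945 + 16³) = 85*(-945 + 4096) = 85*3151 = 267835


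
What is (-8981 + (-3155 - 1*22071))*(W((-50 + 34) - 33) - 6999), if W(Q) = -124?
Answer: 243656461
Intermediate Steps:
(-8981 + (-3155 - 1*22071))*(W((-50 + 34) - 33) - 6999) = (-8981 + (-3155 - 1*22071))*(-124 - 6999) = (-8981 + (-3155 - 22071))*(-7123) = (-8981 - 25226)*(-7123) = -34207*(-7123) = 243656461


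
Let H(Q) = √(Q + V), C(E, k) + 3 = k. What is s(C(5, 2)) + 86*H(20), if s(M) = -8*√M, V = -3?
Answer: -8*I + 86*√17 ≈ 354.59 - 8.0*I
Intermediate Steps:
C(E, k) = -3 + k
H(Q) = √(-3 + Q) (H(Q) = √(Q - 3) = √(-3 + Q))
s(C(5, 2)) + 86*H(20) = -8*√(-3 + 2) + 86*√(-3 + 20) = -8*I + 86*√17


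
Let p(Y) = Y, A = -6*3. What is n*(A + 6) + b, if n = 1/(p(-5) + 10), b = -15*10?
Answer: -762/5 ≈ -152.40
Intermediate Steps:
A = -18
b = -150
n = ⅕ (n = 1/(-5 + 10) = 1/5 = ⅕ ≈ 0.20000)
n*(A + 6) + b = (-18 + 6)/5 - 150 = (⅕)*(-12) - 150 = -12/5 - 150 = -762/5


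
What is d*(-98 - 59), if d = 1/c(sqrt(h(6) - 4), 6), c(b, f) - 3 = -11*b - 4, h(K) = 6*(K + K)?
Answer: -157/8227 + 3454*sqrt(17)/8227 ≈ 1.7119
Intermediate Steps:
h(K) = 12*K (h(K) = 6*(2*K) = 12*K)
c(b, f) = -1 - 11*b (c(b, f) = 3 + (-11*b - 4) = 3 + (-4 - 11*b) = -1 - 11*b)
d = 1/(-1 - 22*sqrt(17)) (d = 1/(-1 - 11*sqrt(12*6 - 4)) = 1/(-1 - 11*sqrt(72 - 4)) = 1/(-1 - 22*sqrt(17)) ≈ -0.010904)
d*(-98 - 59) = (1/8227 - 22*sqrt(17)/8227)*(-98 - 59) = (1/8227 - 22*sqrt(17)/8227)*(-157) = -157/8227 + 3454*sqrt(17)/8227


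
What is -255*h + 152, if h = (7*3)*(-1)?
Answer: 5507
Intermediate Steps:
h = -21 (h = 21*(-1) = -21)
-255*h + 152 = -255*(-21) + 152 = 5355 + 152 = 5507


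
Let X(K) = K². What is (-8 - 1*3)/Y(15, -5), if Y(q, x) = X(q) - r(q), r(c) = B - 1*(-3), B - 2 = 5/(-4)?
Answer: -44/885 ≈ -0.049717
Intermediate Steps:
B = ¾ (B = 2 + 5/(-4) = 2 + 5*(-¼) = 2 - 5/4 = ¾ ≈ 0.75000)
r(c) = 15/4 (r(c) = ¾ - 1*(-3) = ¾ + 3 = 15/4)
Y(q, x) = -15/4 + q² (Y(q, x) = q² - 1*15/4 = q² - 15/4 = -15/4 + q²)
(-8 - 1*3)/Y(15, -5) = (-8 - 1*3)/(-15/4 + 15²) = (-8 - 3)/(-15/4 + 225) = -11/(885/4) = (4/885)*(-11) = -44/885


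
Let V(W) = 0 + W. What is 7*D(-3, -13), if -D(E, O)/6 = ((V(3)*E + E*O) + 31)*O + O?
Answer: 33852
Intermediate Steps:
V(W) = W
D(E, O) = -6*O - 6*O*(31 + 3*E + E*O) (D(E, O) = -6*(((3*E + E*O) + 31)*O + O) = -6*((31 + 3*E + E*O)*O + O) = -6*(O*(31 + 3*E + E*O) + O) = -6*(O + O*(31 + 3*E + E*O)) = -6*O - 6*O*(31 + 3*E + E*O))
7*D(-3, -13) = 7*(-6*(-13)*(32 + 3*(-3) - 3*(-13))) = 7*(-6*(-13)*(32 - 9 + 39)) = 7*(-6*(-13)*62) = 7*4836 = 33852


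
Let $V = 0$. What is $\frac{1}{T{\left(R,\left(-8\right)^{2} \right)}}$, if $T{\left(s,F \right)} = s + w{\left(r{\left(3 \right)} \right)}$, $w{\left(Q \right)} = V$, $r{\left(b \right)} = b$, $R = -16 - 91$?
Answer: $- \frac{1}{107} \approx -0.0093458$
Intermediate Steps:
$R = -107$
$w{\left(Q \right)} = 0$
$T{\left(s,F \right)} = s$ ($T{\left(s,F \right)} = s + 0 = s$)
$\frac{1}{T{\left(R,\left(-8\right)^{2} \right)}} = \frac{1}{-107} = - \frac{1}{107}$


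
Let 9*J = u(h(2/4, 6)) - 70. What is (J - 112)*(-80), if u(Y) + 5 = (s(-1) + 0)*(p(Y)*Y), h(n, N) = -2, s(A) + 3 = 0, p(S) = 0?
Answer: 28880/3 ≈ 9626.7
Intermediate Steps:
s(A) = -3 (s(A) = -3 + 0 = -3)
u(Y) = -5 (u(Y) = -5 + (-3 + 0)*(0*Y) = -5 - 3*0 = -5 + 0 = -5)
J = -25/3 (J = (-5 - 70)/9 = (⅑)*(-75) = -25/3 ≈ -8.3333)
(J - 112)*(-80) = (-25/3 - 112)*(-80) = -361/3*(-80) = 28880/3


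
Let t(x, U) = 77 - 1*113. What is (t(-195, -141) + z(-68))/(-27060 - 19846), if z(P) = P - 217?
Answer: 321/46906 ≈ 0.0068435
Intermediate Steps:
z(P) = -217 + P
t(x, U) = -36 (t(x, U) = 77 - 113 = -36)
(t(-195, -141) + z(-68))/(-27060 - 19846) = (-36 + (-217 - 68))/(-27060 - 19846) = (-36 - 285)/(-46906) = -321*(-1/46906) = 321/46906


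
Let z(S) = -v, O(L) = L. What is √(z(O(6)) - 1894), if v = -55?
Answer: I*√1839 ≈ 42.884*I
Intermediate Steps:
z(S) = 55 (z(S) = -1*(-55) = 55)
√(z(O(6)) - 1894) = √(55 - 1894) = √(-1839) = I*√1839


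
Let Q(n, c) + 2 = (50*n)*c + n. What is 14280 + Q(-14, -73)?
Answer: 65364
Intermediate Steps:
Q(n, c) = -2 + n + 50*c*n (Q(n, c) = -2 + ((50*n)*c + n) = -2 + (50*c*n + n) = -2 + (n + 50*c*n) = -2 + n + 50*c*n)
14280 + Q(-14, -73) = 14280 + (-2 - 14 + 50*(-73)*(-14)) = 14280 + (-2 - 14 + 51100) = 14280 + 51084 = 65364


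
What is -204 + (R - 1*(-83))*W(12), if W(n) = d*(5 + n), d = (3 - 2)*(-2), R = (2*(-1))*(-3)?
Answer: -3230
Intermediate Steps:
R = 6 (R = -2*(-3) = 6)
d = -2 (d = 1*(-2) = -2)
W(n) = -10 - 2*n (W(n) = -2*(5 + n) = -10 - 2*n)
-204 + (R - 1*(-83))*W(12) = -204 + (6 - 1*(-83))*(-10 - 2*12) = -204 + (6 + 83)*(-10 - 24) = -204 + 89*(-34) = -204 - 3026 = -3230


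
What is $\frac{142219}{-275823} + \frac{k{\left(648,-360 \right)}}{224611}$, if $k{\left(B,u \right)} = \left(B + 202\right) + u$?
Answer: $- \frac{31808798539}{61952879853} \approx -0.51344$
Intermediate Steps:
$k{\left(B,u \right)} = 202 + B + u$ ($k{\left(B,u \right)} = \left(202 + B\right) + u = 202 + B + u$)
$\frac{142219}{-275823} + \frac{k{\left(648,-360 \right)}}{224611} = \frac{142219}{-275823} + \frac{202 + 648 - 360}{224611} = 142219 \left(- \frac{1}{275823}\right) + 490 \cdot \frac{1}{224611} = - \frac{142219}{275823} + \frac{490}{224611} = - \frac{31808798539}{61952879853}$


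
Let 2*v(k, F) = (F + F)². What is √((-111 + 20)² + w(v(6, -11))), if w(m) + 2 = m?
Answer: √8521 ≈ 92.309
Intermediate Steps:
v(k, F) = 2*F² (v(k, F) = (F + F)²/2 = (2*F)²/2 = (4*F²)/2 = 2*F²)
w(m) = -2 + m
√((-111 + 20)² + w(v(6, -11))) = √((-111 + 20)² + (-2 + 2*(-11)²)) = √((-91)² + (-2 + 2*121)) = √(8281 + (-2 + 242)) = √(8281 + 240) = √8521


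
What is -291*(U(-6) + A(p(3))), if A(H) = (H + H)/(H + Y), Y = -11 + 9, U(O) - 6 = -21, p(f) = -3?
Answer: 20079/5 ≈ 4015.8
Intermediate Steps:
U(O) = -15 (U(O) = 6 - 21 = -15)
Y = -2
A(H) = 2*H/(-2 + H) (A(H) = (H + H)/(H - 2) = (2*H)/(-2 + H) = 2*H/(-2 + H))
-291*(U(-6) + A(p(3))) = -291*(-15 + 2*(-3)/(-2 - 3)) = -291*(-15 + 2*(-3)/(-5)) = -291*(-15 + 2*(-3)*(-⅕)) = -291*(-15 + 6/5) = -291*(-69/5) = 20079/5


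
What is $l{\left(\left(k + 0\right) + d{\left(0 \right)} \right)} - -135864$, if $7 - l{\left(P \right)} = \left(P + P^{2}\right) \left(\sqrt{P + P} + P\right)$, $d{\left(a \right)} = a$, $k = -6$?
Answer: $136051 - 60 i \sqrt{3} \approx 1.3605 \cdot 10^{5} - 103.92 i$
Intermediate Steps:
$l{\left(P \right)} = 7 - \left(P + P^{2}\right) \left(P + \sqrt{2} \sqrt{P}\right)$ ($l{\left(P \right)} = 7 - \left(P + P^{2}\right) \left(\sqrt{P + P} + P\right) = 7 - \left(P + P^{2}\right) \left(\sqrt{2 P} + P\right) = 7 - \left(P + P^{2}\right) \left(\sqrt{2} \sqrt{P} + P\right) = 7 - \left(P + P^{2}\right) \left(P + \sqrt{2} \sqrt{P}\right)$)
$l{\left(\left(k + 0\right) + d{\left(0 \right)} \right)} - -135864 = \left(7 - \left(\left(-6 + 0\right) + 0\right)^{2} - \left(\left(-6 + 0\right) + 0\right)^{3} - \sqrt{2} \left(\left(-6 + 0\right) + 0\right)^{\frac{3}{2}} - \sqrt{2} \left(\left(-6 + 0\right) + 0\right)^{\frac{5}{2}}\right) - -135864 = \left(7 - \left(-6 + 0\right)^{2} - \left(-6 + 0\right)^{3} - \sqrt{2} \left(-6 + 0\right)^{\frac{3}{2}} - \sqrt{2} \left(-6 + 0\right)^{\frac{5}{2}}\right) + 135864 = \left(7 - \left(-6\right)^{2} - \left(-6\right)^{3} - \sqrt{2} \left(-6\right)^{\frac{3}{2}} - \sqrt{2} \left(-6\right)^{\frac{5}{2}}\right) + 135864 = \left(7 - 36 - -216 - \sqrt{2} \left(- 6 i \sqrt{6}\right) - \sqrt{2} \cdot 36 i \sqrt{6}\right) + 135864 = \left(7 - 36 + 216 + 12 i \sqrt{3} - 72 i \sqrt{3}\right) + 135864 = \left(187 - 60 i \sqrt{3}\right) + 135864 = 136051 - 60 i \sqrt{3}$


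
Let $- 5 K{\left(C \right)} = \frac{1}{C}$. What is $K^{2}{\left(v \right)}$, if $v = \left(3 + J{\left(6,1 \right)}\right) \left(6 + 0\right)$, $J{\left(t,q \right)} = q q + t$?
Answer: $\frac{1}{90000} \approx 1.1111 \cdot 10^{-5}$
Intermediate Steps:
$J{\left(t,q \right)} = t + q^{2}$ ($J{\left(t,q \right)} = q^{2} + t = t + q^{2}$)
$v = 60$ ($v = \left(3 + \left(6 + 1^{2}\right)\right) \left(6 + 0\right) = \left(3 + \left(6 + 1\right)\right) 6 = \left(3 + 7\right) 6 = 10 \cdot 6 = 60$)
$K{\left(C \right)} = - \frac{1}{5 C}$
$K^{2}{\left(v \right)} = \left(- \frac{1}{5 \cdot 60}\right)^{2} = \left(\left(- \frac{1}{5}\right) \frac{1}{60}\right)^{2} = \left(- \frac{1}{300}\right)^{2} = \frac{1}{90000}$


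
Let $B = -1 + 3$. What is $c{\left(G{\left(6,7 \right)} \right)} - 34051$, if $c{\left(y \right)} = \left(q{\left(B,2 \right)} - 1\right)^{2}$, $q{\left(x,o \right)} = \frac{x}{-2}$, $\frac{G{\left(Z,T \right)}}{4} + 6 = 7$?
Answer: $-34047$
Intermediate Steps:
$G{\left(Z,T \right)} = 4$ ($G{\left(Z,T \right)} = -24 + 4 \cdot 7 = -24 + 28 = 4$)
$B = 2$
$q{\left(x,o \right)} = - \frac{x}{2}$ ($q{\left(x,o \right)} = x \left(- \frac{1}{2}\right) = - \frac{x}{2}$)
$c{\left(y \right)} = 4$ ($c{\left(y \right)} = \left(\left(- \frac{1}{2}\right) 2 - 1\right)^{2} = \left(-1 - 1\right)^{2} = \left(-2\right)^{2} = 4$)
$c{\left(G{\left(6,7 \right)} \right)} - 34051 = 4 - 34051 = -34047$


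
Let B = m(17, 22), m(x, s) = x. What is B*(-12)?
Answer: -204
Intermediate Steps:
B = 17
B*(-12) = 17*(-12) = -204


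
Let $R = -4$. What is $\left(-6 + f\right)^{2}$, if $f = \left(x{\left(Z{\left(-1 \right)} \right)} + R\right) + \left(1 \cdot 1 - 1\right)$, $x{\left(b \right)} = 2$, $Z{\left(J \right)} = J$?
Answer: $64$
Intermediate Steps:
$f = -2$ ($f = \left(2 - 4\right) + \left(1 \cdot 1 - 1\right) = -2 + \left(1 - 1\right) = -2 + 0 = -2$)
$\left(-6 + f\right)^{2} = \left(-6 - 2\right)^{2} = \left(-8\right)^{2} = 64$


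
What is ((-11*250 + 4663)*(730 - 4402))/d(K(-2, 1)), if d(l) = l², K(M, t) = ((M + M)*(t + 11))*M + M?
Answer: -1756134/2209 ≈ -794.99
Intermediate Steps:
K(M, t) = M + 2*M²*(11 + t) (K(M, t) = ((2*M)*(11 + t))*M + M = (2*M*(11 + t))*M + M = 2*M²*(11 + t) + M = M + 2*M²*(11 + t))
((-11*250 + 4663)*(730 - 4402))/d(K(-2, 1)) = ((-11*250 + 4663)*(730 - 4402))/((-2*(1 + 22*(-2) + 2*(-2)*1))²) = ((-2750 + 4663)*(-3672))/((-2*(1 - 44 - 4))²) = (1913*(-3672))/((-2*(-47))²) = -7024536/(94²) = -7024536/8836 = -7024536*1/8836 = -1756134/2209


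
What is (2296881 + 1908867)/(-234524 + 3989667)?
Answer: 4205748/3755143 ≈ 1.1200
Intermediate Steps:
(2296881 + 1908867)/(-234524 + 3989667) = 4205748/3755143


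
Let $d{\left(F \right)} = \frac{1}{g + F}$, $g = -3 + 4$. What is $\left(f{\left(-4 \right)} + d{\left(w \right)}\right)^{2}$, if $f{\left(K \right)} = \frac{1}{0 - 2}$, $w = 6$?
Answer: $\frac{25}{196} \approx 0.12755$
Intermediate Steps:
$g = 1$
$d{\left(F \right)} = \frac{1}{1 + F}$
$f{\left(K \right)} = - \frac{1}{2}$ ($f{\left(K \right)} = \frac{1}{-2} = - \frac{1}{2}$)
$\left(f{\left(-4 \right)} + d{\left(w \right)}\right)^{2} = \left(- \frac{1}{2} + \frac{1}{1 + 6}\right)^{2} = \left(- \frac{1}{2} + \frac{1}{7}\right)^{2} = \left(- \frac{5}{14}\right)^{2} = \frac{25}{196}$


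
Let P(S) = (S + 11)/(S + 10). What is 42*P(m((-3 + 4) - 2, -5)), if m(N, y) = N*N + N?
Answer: 231/5 ≈ 46.200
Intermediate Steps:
m(N, y) = N + N² (m(N, y) = N² + N = N + N²)
P(S) = (11 + S)/(10 + S)
42*P(m((-3 + 4) - 2, -5)) = 42*((11 + ((-3 + 4) - 2)*(1 + ((-3 + 4) - 2)))/(10 + ((-3 + 4) - 2)*(1 + ((-3 + 4) - 2)))) = 42*((11 + (1 - 2)*(1 + (1 - 2)))/(10 + (1 - 2)*(1 + (1 - 2)))) = 42*((11 - (1 - 1))/(10 - (1 - 1))) = 42*((11 - 1*0)/(10 - 1*0)) = 42*((11 + 0)/(10 + 0)) = 42*(11/10) = 231/5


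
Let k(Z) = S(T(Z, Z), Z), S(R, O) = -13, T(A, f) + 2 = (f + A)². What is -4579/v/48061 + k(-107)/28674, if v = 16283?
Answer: -542358035/1181032654698 ≈ -0.00045922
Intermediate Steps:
T(A, f) = -2 + (A + f)² (T(A, f) = -2 + (f + A)² = -2 + (A + f)²)
k(Z) = -13
-4579/v/48061 + k(-107)/28674 = -4579/16283/48061 - 13/28674 = -4579*1/16283*(1/48061) - 13*1/28674 = -241/857*1/48061 - 13/28674 = -241/41188277 - 13/28674 = -542358035/1181032654698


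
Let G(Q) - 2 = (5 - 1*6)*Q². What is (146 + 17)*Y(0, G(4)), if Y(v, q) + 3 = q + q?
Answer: -5053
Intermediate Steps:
G(Q) = 2 - Q² (G(Q) = 2 + (5 - 1*6)*Q² = 2 + (5 - 6)*Q² = 2 - Q²)
Y(v, q) = -3 + 2*q (Y(v, q) = -3 + (q + q) = -3 + 2*q)
(146 + 17)*Y(0, G(4)) = (146 + 17)*(-3 + 2*(2 - 1*4²)) = 163*(-3 + 2*(2 - 1*16)) = 163*(-3 + 2*(2 - 16)) = 163*(-3 + 2*(-14)) = 163*(-3 - 28) = 163*(-31) = -5053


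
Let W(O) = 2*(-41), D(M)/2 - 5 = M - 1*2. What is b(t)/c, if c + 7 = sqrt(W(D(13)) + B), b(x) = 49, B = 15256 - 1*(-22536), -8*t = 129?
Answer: 343/37661 + 147*sqrt(4190)/37661 ≈ 0.26177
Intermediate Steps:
D(M) = 6 + 2*M (D(M) = 10 + 2*(M - 1*2) = 10 + 2*(M - 2) = 10 + 2*(-2 + M) = 10 + (-4 + 2*M) = 6 + 2*M)
t = -129/8 (t = -1/8*129 = -129/8 ≈ -16.125)
W(O) = -82
B = 37792 (B = 15256 + 22536 = 37792)
c = -7 + 3*sqrt(4190) (c = -7 + sqrt(-82 + 37792) = -7 + sqrt(37710) = -7 + 3*sqrt(4190) ≈ 187.19)
b(t)/c = 49/(-7 + 3*sqrt(4190))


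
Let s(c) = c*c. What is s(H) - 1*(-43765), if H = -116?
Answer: 57221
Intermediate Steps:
s(c) = c²
s(H) - 1*(-43765) = (-116)² - 1*(-43765) = 13456 + 43765 = 57221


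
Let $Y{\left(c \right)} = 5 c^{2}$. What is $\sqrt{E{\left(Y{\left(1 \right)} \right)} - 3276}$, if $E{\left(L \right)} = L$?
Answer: $i \sqrt{3271} \approx 57.193 i$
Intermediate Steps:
$\sqrt{E{\left(Y{\left(1 \right)} \right)} - 3276} = \sqrt{5 \cdot 1^{2} - 3276} = \sqrt{5 \cdot 1 - 3276} = \sqrt{5 - 3276} = \sqrt{-3271} = i \sqrt{3271}$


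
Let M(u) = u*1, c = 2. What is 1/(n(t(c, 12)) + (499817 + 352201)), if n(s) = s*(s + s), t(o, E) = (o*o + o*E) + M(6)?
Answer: 1/854330 ≈ 1.1705e-6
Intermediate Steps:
M(u) = u
t(o, E) = 6 + o² + E*o (t(o, E) = (o*o + o*E) + 6 = (o² + E*o) + 6 = 6 + o² + E*o)
n(s) = 2*s² (n(s) = s*(2*s) = 2*s²)
1/(n(t(c, 12)) + (499817 + 352201)) = 1/(2*(6 + 2² + 12*2)² + (499817 + 352201)) = 1/(2*(6 + 4 + 24)² + 852018) = 1/(2*34² + 852018) = 1/(2*1156 + 852018) = 1/(2312 + 852018) = 1/854330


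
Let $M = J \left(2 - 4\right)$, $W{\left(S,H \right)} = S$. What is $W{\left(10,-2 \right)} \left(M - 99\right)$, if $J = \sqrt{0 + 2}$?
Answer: $-990 - 20 \sqrt{2} \approx -1018.3$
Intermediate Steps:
$J = \sqrt{2} \approx 1.4142$
$M = - 2 \sqrt{2}$ ($M = \sqrt{2} \left(2 - 4\right) = \sqrt{2} \left(-2\right) = - 2 \sqrt{2} \approx -2.8284$)
$W{\left(10,-2 \right)} \left(M - 99\right) = 10 \left(- 2 \sqrt{2} - 99\right) = 10 \left(-99 - 2 \sqrt{2}\right) = -990 - 20 \sqrt{2}$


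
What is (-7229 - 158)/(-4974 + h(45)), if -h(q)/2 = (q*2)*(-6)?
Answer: 7387/3894 ≈ 1.8970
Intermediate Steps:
h(q) = 24*q (h(q) = -2*q*2*(-6) = -2*2*q*(-6) = -(-24)*q = 24*q)
(-7229 - 158)/(-4974 + h(45)) = (-7229 - 158)/(-4974 + 24*45) = -7387/(-4974 + 1080) = -7387/(-3894) = -7387*(-1/3894) = 7387/3894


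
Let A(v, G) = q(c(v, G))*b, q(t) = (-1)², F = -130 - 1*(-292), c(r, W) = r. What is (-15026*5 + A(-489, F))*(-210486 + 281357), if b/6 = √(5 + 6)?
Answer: -5324538230 + 425226*√11 ≈ -5.3231e+9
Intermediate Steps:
F = 162 (F = -130 + 292 = 162)
q(t) = 1
b = 6*√11 (b = 6*√(5 + 6) = 6*√11 ≈ 19.900)
A(v, G) = 6*√11 (A(v, G) = 1*(6*√11) = 6*√11)
(-15026*5 + A(-489, F))*(-210486 + 281357) = (-15026*5 + 6*√11)*(-210486 + 281357) = (-75130 + 6*√11)*70871 = -5324538230 + 425226*√11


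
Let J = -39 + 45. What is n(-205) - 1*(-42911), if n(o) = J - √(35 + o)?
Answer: 42917 - I*√170 ≈ 42917.0 - 13.038*I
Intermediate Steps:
J = 6
n(o) = 6 - √(35 + o)
n(-205) - 1*(-42911) = (6 - √(35 - 205)) - 1*(-42911) = (6 - √(-170)) + 42911 = (6 - I*√170) + 42911 = 42917 - I*√170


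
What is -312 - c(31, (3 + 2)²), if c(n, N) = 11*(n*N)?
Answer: -8837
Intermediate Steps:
c(n, N) = 11*N*n (c(n, N) = 11*(N*n) = 11*N*n)
-312 - c(31, (3 + 2)²) = -312 - 11*(3 + 2)²*31 = -312 - 11*5²*31 = -312 - 11*25*31 = -312 - 1*8525 = -312 - 8525 = -8837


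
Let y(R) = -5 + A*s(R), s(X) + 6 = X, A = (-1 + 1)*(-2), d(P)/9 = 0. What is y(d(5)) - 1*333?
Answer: -338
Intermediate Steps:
d(P) = 0 (d(P) = 9*0 = 0)
A = 0 (A = 0*(-2) = 0)
s(X) = -6 + X
y(R) = -5 (y(R) = -5 + 0*(-6 + R) = -5 + 0 = -5)
y(d(5)) - 1*333 = -5 - 1*333 = -5 - 333 = -338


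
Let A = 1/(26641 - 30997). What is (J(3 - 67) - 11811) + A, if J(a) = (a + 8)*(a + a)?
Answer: -20224909/4356 ≈ -4643.0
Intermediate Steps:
J(a) = 2*a*(8 + a) (J(a) = (8 + a)*(2*a) = 2*a*(8 + a))
A = -1/4356 (A = 1/(-4356) = -1/4356 ≈ -0.00022957)
(J(3 - 67) - 11811) + A = (2*(3 - 67)*(8 + (3 - 67)) - 11811) - 1/4356 = (2*(-64)*(8 - 64) - 11811) - 1/4356 = (2*(-64)*(-56) - 11811) - 1/4356 = (7168 - 11811) - 1/4356 = -4643 - 1/4356 = -20224909/4356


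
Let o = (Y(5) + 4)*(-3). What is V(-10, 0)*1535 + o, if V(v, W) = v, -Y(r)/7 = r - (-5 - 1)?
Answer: -15131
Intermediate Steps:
Y(r) = -42 - 7*r (Y(r) = -7*(r - (-5 - 1)) = -7*(r - 1*(-6)) = -7*(r + 6) = -7*(6 + r) = -42 - 7*r)
o = 219 (o = ((-42 - 7*5) + 4)*(-3) = ((-42 - 35) + 4)*(-3) = (-77 + 4)*(-3) = -73*(-3) = 219)
V(-10, 0)*1535 + o = -10*1535 + 219 = -15350 + 219 = -15131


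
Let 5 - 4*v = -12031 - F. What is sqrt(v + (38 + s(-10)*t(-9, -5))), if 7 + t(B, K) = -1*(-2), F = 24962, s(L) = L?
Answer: 15*sqrt(166)/2 ≈ 96.631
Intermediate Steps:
t(B, K) = -5 (t(B, K) = -7 - 1*(-2) = -7 + 2 = -5)
v = 18499/2 (v = 5/4 - (-12031 - 1*24962)/4 = 5/4 - (-12031 - 24962)/4 = 5/4 - 1/4*(-36993) = 5/4 + 36993/4 = 18499/2 ≈ 9249.5)
sqrt(v + (38 + s(-10)*t(-9, -5))) = sqrt(18499/2 + (38 - 10*(-5))) = sqrt(18499/2 + (38 + 50)) = sqrt(18499/2 + 88) = sqrt(18675/2) = 15*sqrt(166)/2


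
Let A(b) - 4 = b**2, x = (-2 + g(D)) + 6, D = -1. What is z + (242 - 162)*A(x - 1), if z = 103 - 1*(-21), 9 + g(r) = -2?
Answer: 5564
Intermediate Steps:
g(r) = -11 (g(r) = -9 - 2 = -11)
x = -7 (x = (-2 - 11) + 6 = -13 + 6 = -7)
z = 124 (z = 103 + 21 = 124)
A(b) = 4 + b**2
z + (242 - 162)*A(x - 1) = 124 + (242 - 162)*(4 + (-7 - 1)**2) = 124 + 80*(4 + (-8)**2) = 124 + 80*(4 + 64) = 124 + 80*68 = 124 + 5440 = 5564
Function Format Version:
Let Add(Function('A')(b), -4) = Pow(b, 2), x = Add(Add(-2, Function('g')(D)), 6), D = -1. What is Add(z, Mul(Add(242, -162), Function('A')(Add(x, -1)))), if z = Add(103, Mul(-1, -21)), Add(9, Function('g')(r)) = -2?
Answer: 5564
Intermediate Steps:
Function('g')(r) = -11 (Function('g')(r) = Add(-9, -2) = -11)
x = -7 (x = Add(Add(-2, -11), 6) = Add(-13, 6) = -7)
z = 124 (z = Add(103, 21) = 124)
Function('A')(b) = Add(4, Pow(b, 2))
Add(z, Mul(Add(242, -162), Function('A')(Add(x, -1)))) = Add(124, Mul(Add(242, -162), Add(4, Pow(Add(-7, -1), 2)))) = Add(124, Mul(80, Add(4, Pow(-8, 2)))) = Add(124, Mul(80, Add(4, 64))) = Add(124, Mul(80, 68)) = Add(124, 5440) = 5564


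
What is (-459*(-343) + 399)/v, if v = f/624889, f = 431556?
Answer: 8219165017/35963 ≈ 2.2855e+5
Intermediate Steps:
v = 431556/624889 ≈ 0.69061
(-459*(-343) + 399)/v = (-459*(-343) + 399)/(431556/624889) = (157437 + 399)*(624889/431556) = 157836*(624889/431556) = 8219165017/35963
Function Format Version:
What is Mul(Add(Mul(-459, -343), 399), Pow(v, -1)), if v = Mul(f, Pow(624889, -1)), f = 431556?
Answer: Rational(8219165017, 35963) ≈ 2.2855e+5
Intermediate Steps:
v = Rational(431556, 624889) (v = Mul(431556, Pow(624889, -1)) = Mul(431556, Rational(1, 624889)) = Rational(431556, 624889) ≈ 0.69061)
Mul(Add(Mul(-459, -343), 399), Pow(v, -1)) = Mul(Add(Mul(-459, -343), 399), Pow(Rational(431556, 624889), -1)) = Mul(Add(157437, 399), Rational(624889, 431556)) = Mul(157836, Rational(624889, 431556)) = Rational(8219165017, 35963)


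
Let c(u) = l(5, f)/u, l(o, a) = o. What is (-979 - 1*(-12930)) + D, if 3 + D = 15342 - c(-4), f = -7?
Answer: 109165/4 ≈ 27291.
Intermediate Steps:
c(u) = 5/u
D = 61361/4 (D = -3 + (15342 - 5/(-4)) = -3 + (15342 - 5*(-1)/4) = -3 + (15342 - 1*(-5/4)) = -3 + (15342 + 5/4) = -3 + 61373/4 = 61361/4 ≈ 15340.)
(-979 - 1*(-12930)) + D = (-979 - 1*(-12930)) + 61361/4 = (-979 + 12930) + 61361/4 = 11951 + 61361/4 = 109165/4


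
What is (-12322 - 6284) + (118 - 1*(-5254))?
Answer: -13234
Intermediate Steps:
(-12322 - 6284) + (118 - 1*(-5254)) = -18606 + (118 + 5254) = -18606 + 5372 = -13234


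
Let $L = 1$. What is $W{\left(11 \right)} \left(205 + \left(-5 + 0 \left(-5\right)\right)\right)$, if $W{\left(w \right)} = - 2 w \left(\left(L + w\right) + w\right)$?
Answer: $-101200$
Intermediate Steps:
$W{\left(w \right)} = - 2 w \left(1 + 2 w\right)$ ($W{\left(w \right)} = - 2 w \left(\left(1 + w\right) + w\right) = - 2 w \left(1 + 2 w\right)$)
$W{\left(11 \right)} \left(205 + \left(-5 + 0 \left(-5\right)\right)\right) = \left(-2\right) 11 \left(1 + 2 \cdot 11\right) \left(205 + \left(-5 + 0 \left(-5\right)\right)\right) = \left(-2\right) 11 \left(1 + 22\right) \left(205 + \left(-5 + 0\right)\right) = \left(-2\right) 11 \cdot 23 \left(205 - 5\right) = \left(-506\right) 200 = -101200$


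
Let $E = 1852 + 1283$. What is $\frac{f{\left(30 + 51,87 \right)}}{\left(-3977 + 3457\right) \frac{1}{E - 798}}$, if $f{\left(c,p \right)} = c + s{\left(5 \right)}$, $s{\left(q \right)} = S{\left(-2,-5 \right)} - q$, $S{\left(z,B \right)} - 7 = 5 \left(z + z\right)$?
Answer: $- \frac{147231}{520} \approx -283.14$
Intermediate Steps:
$E = 3135$
$S{\left(z,B \right)} = 7 + 10 z$ ($S{\left(z,B \right)} = 7 + 5 \left(z + z\right) = 7 + 5 \cdot 2 z = 7 + 10 z$)
$s{\left(q \right)} = -13 - q$ ($s{\left(q \right)} = \left(7 + 10 \left(-2\right)\right) - q = \left(7 - 20\right) - q = -13 - q$)
$f{\left(c,p \right)} = -18 + c$ ($f{\left(c,p \right)} = c - 18 = -18 + c$)
$\frac{f{\left(30 + 51,87 \right)}}{\left(-3977 + 3457\right) \frac{1}{E - 798}} = \frac{-18 + \left(30 + 51\right)}{\left(-3977 + 3457\right) \frac{1}{3135 - 798}} = \frac{-18 + 81}{\left(-520\right) \frac{1}{2337}} = \frac{63}{\left(-520\right) \frac{1}{2337}} = \frac{63}{- \frac{520}{2337}} = 63 \left(- \frac{2337}{520}\right) = - \frac{147231}{520}$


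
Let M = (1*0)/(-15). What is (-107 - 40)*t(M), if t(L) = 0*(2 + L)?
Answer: 0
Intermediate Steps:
M = 0 (M = 0*(-1/15) = 0)
t(L) = 0
(-107 - 40)*t(M) = (-107 - 40)*0 = -147*0 = 0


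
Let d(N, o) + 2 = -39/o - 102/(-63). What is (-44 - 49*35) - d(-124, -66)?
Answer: -812755/462 ≈ -1759.2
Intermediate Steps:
d(N, o) = -8/21 - 39/o (d(N, o) = -2 + (-39/o - 102/(-63)) = -2 + (-39/o - 102*(-1/63)) = -2 + (-39/o + 34/21) = -2 + (34/21 - 39/o) = -8/21 - 39/o)
(-44 - 49*35) - d(-124, -66) = (-44 - 49*35) - (-8/21 - 39/(-66)) = (-44 - 1715) - (-8/21 - 39*(-1/66)) = -1759 - (-8/21 + 13/22) = -1759 - 1*97/462 = -1759 - 97/462 = -812755/462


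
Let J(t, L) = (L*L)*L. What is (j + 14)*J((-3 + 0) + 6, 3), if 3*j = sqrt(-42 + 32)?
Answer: 378 + 9*I*sqrt(10) ≈ 378.0 + 28.461*I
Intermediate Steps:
J(t, L) = L**3 (J(t, L) = L**2*L = L**3)
j = I*sqrt(10)/3 (j = sqrt(-42 + 32)/3 = sqrt(-10)/3 = (I*sqrt(10))/3 = I*sqrt(10)/3 ≈ 1.0541*I)
(j + 14)*J((-3 + 0) + 6, 3) = (I*sqrt(10)/3 + 14)*3**3 = (14 + I*sqrt(10)/3)*27 = 378 + 9*I*sqrt(10)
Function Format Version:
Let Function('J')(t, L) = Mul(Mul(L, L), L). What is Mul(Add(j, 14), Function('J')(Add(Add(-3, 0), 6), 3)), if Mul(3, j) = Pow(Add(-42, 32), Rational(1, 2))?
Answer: Add(378, Mul(9, I, Pow(10, Rational(1, 2)))) ≈ Add(378.00, Mul(28.461, I))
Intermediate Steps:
Function('J')(t, L) = Pow(L, 3) (Function('J')(t, L) = Mul(Pow(L, 2), L) = Pow(L, 3))
j = Mul(Rational(1, 3), I, Pow(10, Rational(1, 2))) (j = Mul(Rational(1, 3), Pow(Add(-42, 32), Rational(1, 2))) = Mul(Rational(1, 3), Pow(-10, Rational(1, 2))) = Mul(Rational(1, 3), Mul(I, Pow(10, Rational(1, 2)))) = Mul(Rational(1, 3), I, Pow(10, Rational(1, 2))) ≈ Mul(1.0541, I))
Mul(Add(j, 14), Function('J')(Add(Add(-3, 0), 6), 3)) = Mul(Add(Mul(Rational(1, 3), I, Pow(10, Rational(1, 2))), 14), Pow(3, 3)) = Mul(Add(14, Mul(Rational(1, 3), I, Pow(10, Rational(1, 2)))), 27) = Add(378, Mul(9, I, Pow(10, Rational(1, 2))))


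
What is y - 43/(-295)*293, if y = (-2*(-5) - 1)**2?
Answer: 36494/295 ≈ 123.71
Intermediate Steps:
y = 81 (y = (10 - 1)**2 = 9**2 = 81)
y - 43/(-295)*293 = 81 - 43/(-295)*293 = 81 - 43*(-1/295)*293 = 81 + (43/295)*293 = 81 + 12599/295 = 36494/295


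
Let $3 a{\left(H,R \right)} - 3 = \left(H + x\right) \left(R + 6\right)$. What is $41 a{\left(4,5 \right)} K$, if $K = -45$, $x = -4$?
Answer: $-1845$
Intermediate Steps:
$a{\left(H,R \right)} = 1 + \frac{\left(-4 + H\right) \left(6 + R\right)}{3}$ ($a{\left(H,R \right)} = 1 + \frac{\left(H - 4\right) \left(R + 6\right)}{3} = 1 + \frac{\left(-4 + H\right) \left(6 + R\right)}{3}$)
$41 a{\left(4,5 \right)} K = 41 \left(-7 + 2 \cdot 4 - \frac{20}{3} + \frac{1}{3} \cdot 4 \cdot 5\right) \left(-45\right) = 41 \left(-7 + 8 - \frac{20}{3} + \frac{20}{3}\right) \left(-45\right) = 41 \cdot 1 \left(-45\right) = 41 \left(-45\right) = -1845$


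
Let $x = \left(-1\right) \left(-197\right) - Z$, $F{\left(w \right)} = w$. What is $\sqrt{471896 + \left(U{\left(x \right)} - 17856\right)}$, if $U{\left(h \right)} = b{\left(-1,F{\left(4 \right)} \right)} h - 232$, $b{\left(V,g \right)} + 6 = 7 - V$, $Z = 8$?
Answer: $\sqrt{454186} \approx 673.93$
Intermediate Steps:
$x = 189$ ($x = \left(-1\right) \left(-197\right) - 8 = 197 - 8 = 189$)
$b{\left(V,g \right)} = 1 - V$ ($b{\left(V,g \right)} = -6 - \left(-7 + V\right) = 1 - V$)
$U{\left(h \right)} = -232 + 2 h$ ($U{\left(h \right)} = \left(1 - -1\right) h - 232 = \left(1 + 1\right) h - 232 = 2 h - 232 = -232 + 2 h$)
$\sqrt{471896 + \left(U{\left(x \right)} - 17856\right)} = \sqrt{471896 + \left(\left(-232 + 2 \cdot 189\right) - 17856\right)} = \sqrt{471896 + \left(\left(-232 + 378\right) - 17856\right)} = \sqrt{471896 + \left(146 - 17856\right)} = \sqrt{471896 - 17710} = \sqrt{454186}$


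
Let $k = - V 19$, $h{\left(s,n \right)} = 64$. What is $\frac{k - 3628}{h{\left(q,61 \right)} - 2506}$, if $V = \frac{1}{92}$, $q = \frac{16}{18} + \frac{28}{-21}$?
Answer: $\frac{10115}{6808} \approx 1.4858$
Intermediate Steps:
$q = - \frac{4}{9}$ ($q = 16 \cdot \frac{1}{18} + 28 \left(- \frac{1}{21}\right) = \frac{8}{9} - \frac{4}{3} = - \frac{4}{9} \approx -0.44444$)
$V = \frac{1}{92} \approx 0.01087$
$k = - \frac{19}{92} \approx -0.20652$
$\frac{k - 3628}{h{\left(q,61 \right)} - 2506} = \frac{- \frac{19}{92} - 3628}{64 - 2506} = - \frac{333795}{92 \left(-2442\right)} = \left(- \frac{333795}{92}\right) \left(- \frac{1}{2442}\right) = \frac{10115}{6808}$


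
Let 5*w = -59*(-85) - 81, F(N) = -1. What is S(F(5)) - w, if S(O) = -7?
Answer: -4969/5 ≈ -993.80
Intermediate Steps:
w = 4934/5 (w = (-59*(-85) - 81)/5 = (5015 - 81)/5 = (1/5)*4934 = 4934/5 ≈ 986.80)
S(F(5)) - w = -7 - 1*4934/5 = -7 - 4934/5 = -4969/5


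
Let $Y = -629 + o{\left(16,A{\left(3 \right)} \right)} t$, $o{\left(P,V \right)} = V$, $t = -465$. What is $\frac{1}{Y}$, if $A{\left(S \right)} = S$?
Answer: $- \frac{1}{2024} \approx -0.00049407$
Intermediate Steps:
$Y = -2024$ ($Y = -629 + 3 \left(-465\right) = -629 - 1395 = -2024$)
$\frac{1}{Y} = \frac{1}{-2024} = - \frac{1}{2024}$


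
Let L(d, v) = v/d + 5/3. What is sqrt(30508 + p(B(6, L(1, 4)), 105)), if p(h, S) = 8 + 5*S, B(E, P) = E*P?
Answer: 3*sqrt(3449) ≈ 176.18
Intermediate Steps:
L(d, v) = 5/3 + v/d (L(d, v) = v/d + 5*(1/3) = v/d + 5/3 = 5/3 + v/d)
sqrt(30508 + p(B(6, L(1, 4)), 105)) = sqrt(30508 + (8 + 5*105)) = sqrt(30508 + (8 + 525)) = sqrt(30508 + 533) = sqrt(31041) = 3*sqrt(3449)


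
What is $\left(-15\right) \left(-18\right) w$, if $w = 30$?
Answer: $8100$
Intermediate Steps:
$\left(-15\right) \left(-18\right) w = \left(-15\right) \left(-18\right) 30 = 270 \cdot 30 = 8100$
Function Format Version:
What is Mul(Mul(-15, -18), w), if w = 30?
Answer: 8100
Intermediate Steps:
Mul(Mul(-15, -18), w) = Mul(Mul(-15, -18), 30) = Mul(270, 30) = 8100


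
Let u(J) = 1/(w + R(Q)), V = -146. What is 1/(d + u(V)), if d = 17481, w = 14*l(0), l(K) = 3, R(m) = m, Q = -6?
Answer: 36/629317 ≈ 5.7205e-5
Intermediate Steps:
w = 42 (w = 14*3 = 42)
u(J) = 1/36 (u(J) = 1/(42 - 6) = 1/36)
1/(d + u(V)) = 1/(17481 + 1/36) = 1/(629317/36) = 36/629317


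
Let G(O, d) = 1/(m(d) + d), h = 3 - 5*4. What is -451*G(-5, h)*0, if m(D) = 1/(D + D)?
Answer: 0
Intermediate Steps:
m(D) = 1/(2*D)
h = -17 (h = 3 - 20 = -17)
G(O, d) = 1/(d + 1/(2*d)) (G(O, d) = 1/(1/(2*d) + d) = 1/(d + 1/(2*d)))
-451*G(-5, h)*0 = -451*2*(-17)/(1 + 2*(-17)**2)*0 = -451*2*(-17)/(1 + 2*289)*0 = -451*2*(-17)/(1 + 578)*0 = -451*2*(-17)/579*0 = -451*2*(-17)*(1/579)*0 = -(-15334)*0/579 = -451*0 = 0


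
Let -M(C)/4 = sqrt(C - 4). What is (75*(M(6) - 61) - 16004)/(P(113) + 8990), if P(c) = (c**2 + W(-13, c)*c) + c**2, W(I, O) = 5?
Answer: -20579/35093 - 300*sqrt(2)/35093 ≈ -0.59850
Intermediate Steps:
M(C) = -4*sqrt(-4 + C) (M(C) = -4*sqrt(C - 4) = -4*sqrt(-4 + C))
P(c) = 2*c**2 + 5*c (P(c) = (c**2 + 5*c) + c**2 = 2*c**2 + 5*c)
(75*(M(6) - 61) - 16004)/(P(113) + 8990) = (75*(-4*sqrt(-4 + 6) - 61) - 16004)/(113*(5 + 2*113) + 8990) = (75*(-4*sqrt(2) - 61) - 16004)/(113*(5 + 226) + 8990) = (75*(-61 - 4*sqrt(2)) - 16004)/(113*231 + 8990) = ((-4575 - 300*sqrt(2)) - 16004)/(26103 + 8990) = (-20579 - 300*sqrt(2))/35093 = (-20579 - 300*sqrt(2))*(1/35093) = -20579/35093 - 300*sqrt(2)/35093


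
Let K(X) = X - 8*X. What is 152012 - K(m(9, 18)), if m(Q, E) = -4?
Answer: 151984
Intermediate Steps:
K(X) = -7*X
152012 - K(m(9, 18)) = 152012 - (-7)*(-4) = 152012 - 1*28 = 152012 - 28 = 151984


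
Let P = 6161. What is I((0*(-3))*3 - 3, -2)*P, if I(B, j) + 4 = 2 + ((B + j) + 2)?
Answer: -30805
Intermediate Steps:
I(B, j) = B + j (I(B, j) = -4 + (2 + ((B + j) + 2)) = -4 + (2 + (2 + B + j)) = -4 + (4 + B + j) = B + j)
I((0*(-3))*3 - 3, -2)*P = (((0*(-3))*3 - 3) - 2)*6161 = ((0*3 - 3) - 2)*6161 = ((0 - 3) - 2)*6161 = (-3 - 2)*6161 = -5*6161 = -30805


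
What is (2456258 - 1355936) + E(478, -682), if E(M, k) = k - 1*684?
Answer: 1098956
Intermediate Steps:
E(M, k) = -684 + k (E(M, k) = k - 684 = -684 + k)
(2456258 - 1355936) + E(478, -682) = (2456258 - 1355936) + (-684 - 682) = 1100322 - 1366 = 1098956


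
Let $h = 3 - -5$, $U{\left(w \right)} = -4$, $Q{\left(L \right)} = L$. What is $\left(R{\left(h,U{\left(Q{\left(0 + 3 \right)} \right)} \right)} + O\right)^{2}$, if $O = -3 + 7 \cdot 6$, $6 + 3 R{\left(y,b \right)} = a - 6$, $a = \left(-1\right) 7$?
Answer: $\frac{9604}{9} \approx 1067.1$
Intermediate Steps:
$h = 8$ ($h = 3 + 5 = 8$)
$a = -7$
$R{\left(y,b \right)} = - \frac{19}{3}$ ($R{\left(y,b \right)} = -2 + \frac{-7 - 6}{3} = -2 + \frac{1}{3} \left(-13\right) = -2 - \frac{13}{3} = - \frac{19}{3}$)
$O = 39$ ($O = -3 + 42 = 39$)
$\left(R{\left(h,U{\left(Q{\left(0 + 3 \right)} \right)} \right)} + O\right)^{2} = \left(- \frac{19}{3} + 39\right)^{2} = \left(\frac{98}{3}\right)^{2} = \frac{9604}{9}$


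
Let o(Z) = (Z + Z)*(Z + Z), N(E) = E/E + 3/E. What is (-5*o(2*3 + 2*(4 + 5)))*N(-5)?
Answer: -4608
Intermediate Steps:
N(E) = 1 + 3/E
o(Z) = 4*Z² (o(Z) = (2*Z)*(2*Z) = 4*Z²)
(-5*o(2*3 + 2*(4 + 5)))*N(-5) = (-20*(2*3 + 2*(4 + 5))²)*((3 - 5)/(-5)) = (-20*(6 + 2*9)²)*(-⅕*(-2)) = -20*(6 + 18)²*(⅖) = -20*24²*(⅖) = -20*576*(⅖) = -5*2304*(⅖) = -11520*⅖ = -4608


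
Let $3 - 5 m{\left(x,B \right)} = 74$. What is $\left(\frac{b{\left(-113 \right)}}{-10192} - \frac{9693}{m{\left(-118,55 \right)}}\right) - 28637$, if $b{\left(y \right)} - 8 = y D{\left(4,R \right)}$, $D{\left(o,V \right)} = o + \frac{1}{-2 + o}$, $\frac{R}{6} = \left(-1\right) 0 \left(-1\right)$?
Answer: $- \frac{444585907}{15904} \approx -27954.0$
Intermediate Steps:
$R = 0$ ($R = 6 \left(-1\right) 0 \left(-1\right) = 6 \cdot 0 \left(-1\right) = 6 \cdot 0 = 0$)
$m{\left(x,B \right)} = - \frac{71}{5}$ ($m{\left(x,B \right)} = \frac{3}{5} - \frac{74}{5} = - \frac{71}{5}$)
$b{\left(y \right)} = 8 + \frac{9 y}{2}$ ($b{\left(y \right)} = 8 + y \frac{1 + 4^{2} - 8}{-2 + 4} = 8 + y \frac{1 + 16 - 8}{2} = 8 + y \frac{1}{2} \cdot 9 = 8 + y \frac{9}{2} = 8 + \frac{9 y}{2}$)
$\left(\frac{b{\left(-113 \right)}}{-10192} - \frac{9693}{m{\left(-118,55 \right)}}\right) - 28637 = \left(\frac{8 + \frac{9}{2} \left(-113\right)}{-10192} - \frac{9693}{- \frac{71}{5}}\right) - 28637 = \left(\left(8 - \frac{1017}{2}\right) \left(- \frac{1}{10192}\right) - - \frac{48465}{71}\right) - 28637 = \left(\left(- \frac{1001}{2}\right) \left(- \frac{1}{10192}\right) + \frac{48465}{71}\right) - 28637 = \left(\frac{11}{224} + \frac{48465}{71}\right) - 28637 = \frac{10856941}{15904} - 28637 = - \frac{444585907}{15904}$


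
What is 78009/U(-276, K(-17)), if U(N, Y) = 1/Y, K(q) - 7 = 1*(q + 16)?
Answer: 468054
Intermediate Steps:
K(q) = 23 + q (K(q) = 7 + 1*(q + 16) = 7 + 1*(16 + q) = 7 + (16 + q) = 23 + q)
78009/U(-276, K(-17)) = 78009/(1/(23 - 17)) = 78009/(1/6) = 78009/(⅙) = 78009*6 = 468054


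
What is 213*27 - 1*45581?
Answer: -39830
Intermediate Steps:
213*27 - 1*45581 = 5751 - 45581 = -39830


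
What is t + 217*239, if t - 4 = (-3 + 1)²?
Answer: 51871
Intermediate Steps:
t = 8 (t = 4 + (-3 + 1)² = 4 + (-2)² = 4 + 4 = 8)
t + 217*239 = 8 + 217*239 = 8 + 51863 = 51871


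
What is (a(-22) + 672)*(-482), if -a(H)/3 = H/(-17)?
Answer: -5474556/17 ≈ -3.2203e+5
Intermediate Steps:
a(H) = 3*H/17 (a(H) = -3*H/(-17) = -3*H*(-1)/17 = -(-3)*H/17 = 3*H/17)
(a(-22) + 672)*(-482) = ((3/17)*(-22) + 672)*(-482) = (-66/17 + 672)*(-482) = (11358/17)*(-482) = -5474556/17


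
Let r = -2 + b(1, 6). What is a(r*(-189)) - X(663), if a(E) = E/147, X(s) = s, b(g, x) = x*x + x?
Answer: -5001/7 ≈ -714.43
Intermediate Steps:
b(g, x) = x + x² (b(g, x) = x² + x = x + x²)
r = 40 (r = -2 + 6*(1 + 6) = -2 + 6*7 = -2 + 42 = 40)
a(E) = E/147 (a(E) = E*(1/147) = E/147)
a(r*(-189)) - X(663) = (40*(-189))/147 - 1*663 = (1/147)*(-7560) - 663 = -360/7 - 663 = -5001/7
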